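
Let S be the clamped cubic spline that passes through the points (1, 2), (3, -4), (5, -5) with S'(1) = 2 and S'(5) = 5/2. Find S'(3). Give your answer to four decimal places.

Put σ_i = S'' at the i-th knot. Here h = (2, 2) and Δ = (-3, -1/2), so the interior equations h_(i-1)·σ_(i-1) + 2(h_(i-1)+h_i)·σ_i + h_i·σ_(i+1) = 6(Δ_i − Δ_(i-1)) read
  2·σ_0 + 8·σ_1 + 2·σ_2 = 6(Δ_1 - Δ_0) = 15
Clamped end conditions give two more equations: 2h_0·σ_0 + h_0·σ_1 = 6(Δ_0 - S'(1)) = -30 and h_1·σ_1 + 2h_1·σ_2 = 6(S'(5) - Δ_1) = 18.
Solving the tridiagonal system: σ_0 = -37/4, σ_1 = 7/2, σ_2 = 11/4.
On [3, 5], S'(x) = b_1 + 2c_1·(x - 3) + 3d_1·(x - 3)² with b_1 = Δ_1 - h_1(2σ_1 + σ_2)/6 = -15/4, c_1 = σ_1/2 = 7/4, d_1 = (σ_2 - σ_1)/(6h_1) = -1/16. So S'(3) = -15/4.

-3.7500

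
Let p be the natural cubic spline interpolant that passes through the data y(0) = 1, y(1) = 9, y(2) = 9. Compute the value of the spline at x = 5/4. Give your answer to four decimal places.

Write σ_i for p''(x_i). With h_i = 1, 1 and divided differences Δ_i = 8, 0, the continuity of p' gives the tridiagonal system
  1·σ_0 + 4·σ_1 + 1·σ_2 = 6(Δ_1 - Δ_0) = -48
Natural end conditions: σ_0 = σ_2 = 0.
Hence σ_0 = 0, σ_1 = -12, σ_2 = 0.
On [1, 2], p(x) = 9 + 4·(x - 1) - 6·(x - 1)² + 2·(x - 1)³.
With (x - 1) = 1/4: p(5/4) = 309/32.

9.6563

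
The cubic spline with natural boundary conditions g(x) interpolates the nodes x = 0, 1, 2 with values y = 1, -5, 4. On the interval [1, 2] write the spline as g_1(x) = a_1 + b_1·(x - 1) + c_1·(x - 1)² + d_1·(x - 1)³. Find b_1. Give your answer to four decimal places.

Write M_i for g''(x_i). With h_i = 1, 1 and divided differences Δ_i = -6, 9, the continuity of g' gives the tridiagonal system
  1·M_0 + 4·M_1 + 1·M_2 = 6(Δ_1 - Δ_0) = 90
Natural end conditions: M_0 = M_2 = 0.
Solving the tridiagonal system: M_0 = 0, M_1 = 45/2, M_2 = 0.
On [1, 2], with g_1(x) = a_1 + b_1·(x - 1) + c_1·(x - 1)² + d_1·(x - 1)³: c_1 = M_1/2 = 45/4, d_1 = (M_2 - M_1)/(6h_1) = -15/4, b_1 = Δ_1 - h_1(2M_1 + M_2)/6 = 3/2.

1.5000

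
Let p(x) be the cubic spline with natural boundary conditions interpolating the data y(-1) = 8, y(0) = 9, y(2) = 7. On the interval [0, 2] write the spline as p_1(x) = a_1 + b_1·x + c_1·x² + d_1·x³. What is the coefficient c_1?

-1

Let m_i = p''(x_i). Step sizes h_i = 1, 2; slopes of the chords Δ_i = (y_(i+1) - y_i)/h_i = 1, -1.
  1·m_0 + 6·m_1 + 2·m_2 = 6(Δ_1 - Δ_0) = -12
Natural end conditions: m_0 = m_2 = 0.
Forward elimination and back-substitution give m_0 = 0, m_1 = -2, m_2 = 0.
On [0, 2], with p_1(x) = a_1 + b_1·x + c_1·x² + d_1·x³: c_1 = m_1/2 = -1, d_1 = (m_2 - m_1)/(6h_1) = 1/6, b_1 = Δ_1 - h_1(2m_1 + m_2)/6 = 1/3.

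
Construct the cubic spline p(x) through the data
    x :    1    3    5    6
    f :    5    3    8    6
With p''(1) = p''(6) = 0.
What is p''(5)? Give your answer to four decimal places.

Write m_i for p''(x_i). With h_i = 2, 2, 1 and divided differences Δ_i = -1, 5/2, -2, the continuity of p' gives the tridiagonal system
  2·m_0 + 8·m_1 + 2·m_2 = 6(Δ_1 - Δ_0) = 21
  2·m_1 + 6·m_2 + 1·m_3 = 6(Δ_2 - Δ_1) = -27
Natural end conditions: m_0 = m_3 = 0.
Hence m_0 = 0, m_1 = 45/11, m_2 = -129/22, m_3 = 0.

-5.8636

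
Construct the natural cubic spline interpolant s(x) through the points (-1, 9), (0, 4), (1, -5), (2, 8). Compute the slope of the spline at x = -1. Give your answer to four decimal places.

-2.4667

With m_i denoting the second derivative at x_i, h_i = 1, 1, 1, and Δ_i = (y_(i+1) − y_i)/h_i = -5, -9, 13:
  1·m_0 + 4·m_1 + 1·m_2 = 6(Δ_1 - Δ_0) = -24
  1·m_1 + 4·m_2 + 1·m_3 = 6(Δ_2 - Δ_1) = 132
Natural end conditions: m_0 = m_3 = 0.
Forward elimination and back-substitution give m_0 = 0, m_1 = -76/5, m_2 = 184/5, m_3 = 0.
On [-1, 0], s'(x) = b_0 + 2c_0·(x + 1) + 3d_0·(x + 1)² with b_0 = Δ_0 - h_0(2m_0 + m_1)/6 = -37/15, c_0 = m_0/2 = 0, d_0 = (m_1 - m_0)/(6h_0) = -38/15. So s'(-1) = -37/15.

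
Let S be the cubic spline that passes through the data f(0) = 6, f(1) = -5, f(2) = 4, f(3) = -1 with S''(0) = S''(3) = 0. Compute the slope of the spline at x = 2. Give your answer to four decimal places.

Let σ_i = S''(x_i). Step sizes h_i = 1, 1, 1; slopes of the chords Δ_i = (y_(i+1) - y_i)/h_i = -11, 9, -5.
  1·σ_0 + 4·σ_1 + 1·σ_2 = 6(Δ_1 - Δ_0) = 120
  1·σ_1 + 4·σ_2 + 1·σ_3 = 6(Δ_2 - Δ_1) = -84
Natural end conditions: σ_0 = σ_3 = 0.
Forward elimination and back-substitution give σ_0 = 0, σ_1 = 188/5, σ_2 = -152/5, σ_3 = 0.
On [2, 3], S'(x) = b_2 + 2c_2·(x - 2) + 3d_2·(x - 2)² with b_2 = Δ_2 - h_2(2σ_2 + σ_3)/6 = 77/15, c_2 = σ_2/2 = -76/5, d_2 = (σ_3 - σ_2)/(6h_2) = 76/15. So S'(2) = 77/15.

5.1333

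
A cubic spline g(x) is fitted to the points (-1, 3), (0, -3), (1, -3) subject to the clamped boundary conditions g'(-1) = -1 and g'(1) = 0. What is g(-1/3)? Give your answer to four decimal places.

-0.8889

Let m_i = g''(x_i). Step sizes h_i = 1, 1; slopes of the chords Δ_i = (y_(i+1) - y_i)/h_i = -6, 0.
  1·m_0 + 4·m_1 + 1·m_2 = 6(Δ_1 - Δ_0) = 36
Clamped end conditions give two more equations: 2h_0·m_0 + h_0·m_1 = 6(Δ_0 - g'(-1)) = -30 and h_1·m_1 + 2h_1·m_2 = 6(g'(1) - Δ_1) = 0.
Solving: m_0 = -47/2, m_1 = 17, m_2 = -17/2.
On [-1, 0], g(x) = 3 - 1·(x + 1) - 47/4·(x + 1)² + 27/4·(x + 1)³.
With (x + 1) = 2/3: g(-1/3) = -8/9.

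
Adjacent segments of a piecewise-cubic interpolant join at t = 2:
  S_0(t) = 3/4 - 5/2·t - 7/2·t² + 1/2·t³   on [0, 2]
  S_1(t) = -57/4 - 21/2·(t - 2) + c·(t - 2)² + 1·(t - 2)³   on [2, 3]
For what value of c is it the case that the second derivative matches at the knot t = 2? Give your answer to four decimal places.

-0.5000

S_0''(t) = -7 + 3·t, so S_0''(2) = -1. On the right, S_1''(2) = 2c, so c = -1/2.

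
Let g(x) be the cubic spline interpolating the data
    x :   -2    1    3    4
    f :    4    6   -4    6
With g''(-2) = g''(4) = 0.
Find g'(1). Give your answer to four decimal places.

-6.1905

With m_i denoting the second derivative at x_i, h_i = 3, 2, 1, and Δ_i = (y_(i+1) − y_i)/h_i = 2/3, -5, 10:
  3·m_0 + 10·m_1 + 2·m_2 = 6(Δ_1 - Δ_0) = -34
  2·m_1 + 6·m_2 + 1·m_3 = 6(Δ_2 - Δ_1) = 90
Natural end conditions: m_0 = m_3 = 0.
Hence m_0 = 0, m_1 = -48/7, m_2 = 121/7, m_3 = 0.
On [1, 3], g'(x) = b_1 + 2c_1·(x - 1) + 3d_1·(x - 1)² with b_1 = Δ_1 - h_1(2m_1 + m_2)/6 = -130/21, c_1 = m_1/2 = -24/7, d_1 = (m_2 - m_1)/(6h_1) = 169/84. So g'(1) = -130/21.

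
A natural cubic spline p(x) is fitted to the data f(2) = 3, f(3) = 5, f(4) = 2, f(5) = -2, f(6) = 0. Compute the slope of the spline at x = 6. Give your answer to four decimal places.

3.5893

Write σ_i for p''(x_i). With h_i = 1, 1, 1, 1 and divided differences Δ_i = 2, -3, -4, 2, the continuity of p' gives the tridiagonal system
  1·σ_0 + 4·σ_1 + 1·σ_2 = 6(Δ_1 - Δ_0) = -30
  1·σ_1 + 4·σ_2 + 1·σ_3 = 6(Δ_2 - Δ_1) = -6
  1·σ_2 + 4·σ_3 + 1·σ_4 = 6(Δ_3 - Δ_2) = 36
Natural end conditions: σ_0 = σ_4 = 0.
Forward elimination and back-substitution give σ_0 = 0, σ_1 = -195/28, σ_2 = -15/7, σ_3 = 267/28, σ_4 = 0.
On [5, 6], p'(x) = b_3 + 2c_3·(x - 5) + 3d_3·(x - 5)² with b_3 = Δ_3 - h_3(2σ_3 + σ_4)/6 = -33/28, c_3 = σ_3/2 = 267/56, d_3 = (σ_4 - σ_3)/(6h_3) = -89/56. So p'(6) = 201/56.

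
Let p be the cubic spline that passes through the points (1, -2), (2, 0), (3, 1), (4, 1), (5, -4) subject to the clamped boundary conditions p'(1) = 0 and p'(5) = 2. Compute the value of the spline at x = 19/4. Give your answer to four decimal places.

Write σ_i for p''(x_i). With h_i = 1, 1, 1, 1 and divided differences Δ_i = 2, 1, 0, -5, the continuity of p' gives the tridiagonal system
  1·σ_0 + 4·σ_1 + 1·σ_2 = 6(Δ_1 - Δ_0) = -6
  1·σ_1 + 4·σ_2 + 1·σ_3 = 6(Δ_2 - Δ_1) = -6
  1·σ_2 + 4·σ_3 + 1·σ_4 = 6(Δ_3 - Δ_2) = -30
Clamped end conditions give two more equations: 2h_0·σ_0 + h_0·σ_1 = 6(Δ_0 - p'(1)) = 12 and h_3·σ_3 + 2h_3·σ_4 = 6(p'(5) - Δ_3) = 42.
Solving the tridiagonal system: σ_0 = 115/14, σ_1 = -31/7, σ_2 = 7/2, σ_3 = -109/7, σ_4 = 403/14.
On [4, 5], p(x) = 1 - 129/28·(x - 4) - 109/14·(x - 4)² + 207/28·(x - 4)³.
With (x - 4) = 3/4: p(19/4) = -6659/1792.

-3.7160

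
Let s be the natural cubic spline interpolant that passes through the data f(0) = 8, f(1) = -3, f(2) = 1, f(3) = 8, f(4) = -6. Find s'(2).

10

Let M_i = s''(x_i). Step sizes h_i = 1, 1, 1, 1; slopes of the chords Δ_i = (y_(i+1) - y_i)/h_i = -11, 4, 7, -14.
  1·M_0 + 4·M_1 + 1·M_2 = 6(Δ_1 - Δ_0) = 90
  1·M_1 + 4·M_2 + 1·M_3 = 6(Δ_2 - Δ_1) = 18
  1·M_2 + 4·M_3 + 1·M_4 = 6(Δ_3 - Δ_2) = -126
Natural end conditions: M_0 = M_4 = 0.
Hence M_0 = 0, M_1 = 144/7, M_2 = 54/7, M_3 = -234/7, M_4 = 0.
On [2, 3], s'(x) = b_2 + 2c_2·(x - 2) + 3d_2·(x - 2)² with b_2 = Δ_2 - h_2(2M_2 + M_3)/6 = 10, c_2 = M_2/2 = 27/7, d_2 = (M_3 - M_2)/(6h_2) = -48/7. So s'(2) = 10.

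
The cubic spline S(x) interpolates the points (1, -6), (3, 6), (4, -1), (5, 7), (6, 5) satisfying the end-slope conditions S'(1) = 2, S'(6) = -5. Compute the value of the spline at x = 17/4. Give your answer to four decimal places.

With M_i denoting the second derivative at x_i, h_i = 2, 1, 1, 1, and Δ_i = (y_(i+1) − y_i)/h_i = 6, -7, 8, -2:
  2·M_0 + 6·M_1 + 1·M_2 = 6(Δ_1 - Δ_0) = -78
  1·M_1 + 4·M_2 + 1·M_3 = 6(Δ_2 - Δ_1) = 90
  1·M_2 + 4·M_3 + 1·M_4 = 6(Δ_3 - Δ_2) = -60
Clamped end conditions give two more equations: 2h_0·M_0 + h_0·M_1 = 6(Δ_0 - S'(1)) = 24 and h_3·M_3 + 2h_3·M_4 = 6(S'(6) - Δ_3) = -18.
Solving: M_0 = 758/41, M_1 = -1024/41, M_2 = 1430/41, M_3 = -1006/41, M_4 = 134/41.
On [4, 5], S(x) = -1 + 19/41·(x - 4) + 715/41·(x - 4)² - 406/41·(x - 4)³.
With (x - 4) = 1/4: S(17/4) = 67/1312.

0.0511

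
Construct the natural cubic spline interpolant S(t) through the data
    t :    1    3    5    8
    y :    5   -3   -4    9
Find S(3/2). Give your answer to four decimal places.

2.6875

With m_i denoting the second derivative at x_i, h_i = 2, 2, 3, and Δ_i = (y_(i+1) − y_i)/h_i = -4, -1/2, 13/3:
  2·m_0 + 8·m_1 + 2·m_2 = 6(Δ_1 - Δ_0) = 21
  2·m_1 + 10·m_2 + 3·m_3 = 6(Δ_2 - Δ_1) = 29
Natural end conditions: m_0 = m_3 = 0.
Solving the tridiagonal system: m_0 = 0, m_1 = 2, m_2 = 5/2, m_3 = 0.
On [1, 3], S(t) = 5 - 14/3·(t - 1) + 0·(t - 1)² + 1/6·(t - 1)³.
With (t - 1) = 1/2: S(3/2) = 43/16.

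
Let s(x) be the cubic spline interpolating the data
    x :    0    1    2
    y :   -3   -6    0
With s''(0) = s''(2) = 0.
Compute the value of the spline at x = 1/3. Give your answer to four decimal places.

Put M_i = s'' at the i-th knot. Here h = (1, 1) and Δ = (-3, 6), so the interior equations h_(i-1)·M_(i-1) + 2(h_(i-1)+h_i)·M_i + h_i·M_(i+1) = 6(Δ_i − Δ_(i-1)) read
  1·M_0 + 4·M_1 + 1·M_2 = 6(Δ_1 - Δ_0) = 54
Natural end conditions: M_0 = M_2 = 0.
Forward elimination and back-substitution give M_0 = 0, M_1 = 27/2, M_2 = 0.
On [0, 1], s(x) = -3 - 21/4·x + 0·x² + 9/4·x³.
With x = 1/3: s(1/3) = -14/3.

-4.6667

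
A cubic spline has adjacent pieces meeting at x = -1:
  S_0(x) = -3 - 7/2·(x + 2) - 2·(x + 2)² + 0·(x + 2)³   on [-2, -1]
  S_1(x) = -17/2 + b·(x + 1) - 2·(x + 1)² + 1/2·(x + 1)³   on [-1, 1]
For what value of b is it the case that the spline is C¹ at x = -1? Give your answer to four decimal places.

S_0'(x) = -7/2 - 4·(x + 2) + 0·(x + 2)², so S_0'(-1) = -15/2. On the right, S_1'(-1) = b, so b = -15/2.

-7.5000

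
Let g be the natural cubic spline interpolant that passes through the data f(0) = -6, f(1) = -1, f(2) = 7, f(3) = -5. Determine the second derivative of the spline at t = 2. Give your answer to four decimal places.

-33.2000

With σ_i denoting the second derivative at x_i, h_i = 1, 1, 1, and Δ_i = (y_(i+1) − y_i)/h_i = 5, 8, -12:
  1·σ_0 + 4·σ_1 + 1·σ_2 = 6(Δ_1 - Δ_0) = 18
  1·σ_1 + 4·σ_2 + 1·σ_3 = 6(Δ_2 - Δ_1) = -120
Natural end conditions: σ_0 = σ_3 = 0.
Forward elimination and back-substitution give σ_0 = 0, σ_1 = 64/5, σ_2 = -166/5, σ_3 = 0.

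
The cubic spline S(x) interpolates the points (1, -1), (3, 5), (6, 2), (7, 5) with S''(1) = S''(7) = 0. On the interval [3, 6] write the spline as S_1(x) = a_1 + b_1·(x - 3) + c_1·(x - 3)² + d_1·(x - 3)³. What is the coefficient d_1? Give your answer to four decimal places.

With σ_i denoting the second derivative at x_i, h_i = 2, 3, 1, and Δ_i = (y_(i+1) − y_i)/h_i = 3, -1, 3:
  2·σ_0 + 10·σ_1 + 3·σ_2 = 6(Δ_1 - Δ_0) = -24
  3·σ_1 + 8·σ_2 + 1·σ_3 = 6(Δ_2 - Δ_1) = 24
Natural end conditions: σ_0 = σ_3 = 0.
Hence σ_0 = 0, σ_1 = -264/71, σ_2 = 312/71, σ_3 = 0.
On [3, 6], with S_1(x) = a_1 + b_1·(x - 3) + c_1·(x - 3)² + d_1·(x - 3)³: c_1 = σ_1/2 = -132/71, d_1 = (σ_2 - σ_1)/(6h_1) = 32/71, b_1 = Δ_1 - h_1(2σ_1 + σ_2)/6 = 37/71.

0.4507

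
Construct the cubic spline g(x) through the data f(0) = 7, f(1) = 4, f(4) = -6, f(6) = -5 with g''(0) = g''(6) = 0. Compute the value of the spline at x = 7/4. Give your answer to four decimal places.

Put M_i = g'' at the i-th knot. Here h = (1, 3, 2) and Δ = (-3, -10/3, 1/2), so the interior equations h_(i-1)·M_(i-1) + 2(h_(i-1)+h_i)·M_i + h_i·M_(i+1) = 6(Δ_i − Δ_(i-1)) read
  1·M_0 + 8·M_1 + 3·M_2 = 6(Δ_1 - Δ_0) = -2
  3·M_1 + 10·M_2 + 2·M_3 = 6(Δ_2 - Δ_1) = 23
Natural end conditions: M_0 = M_3 = 0.
Solving the tridiagonal system: M_0 = 0, M_1 = -89/71, M_2 = 190/71, M_3 = 0.
On [1, 4], g(x) = 4 - 728/213·(x - 1) - 89/142·(x - 1)² + 31/142·(x - 1)³.
With (x - 1) = 3/4: g(7/4) = 10689/9088.

1.1762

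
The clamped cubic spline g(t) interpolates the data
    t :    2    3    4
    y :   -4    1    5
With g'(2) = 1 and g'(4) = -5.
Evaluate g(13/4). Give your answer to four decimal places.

2.9492

With M_i denoting the second derivative at x_i, h_i = 1, 1, and Δ_i = (y_(i+1) − y_i)/h_i = 5, 4:
  1·M_0 + 4·M_1 + 1·M_2 = 6(Δ_1 - Δ_0) = -6
Clamped end conditions give two more equations: 2h_0·M_0 + h_0·M_1 = 6(Δ_0 - g'(2)) = 24 and h_1·M_1 + 2h_1·M_2 = 6(g'(4) - Δ_1) = -54.
Hence M_0 = 21/2, M_1 = 3, M_2 = -57/2.
On [3, 4], g(t) = 1 + 31/4·(t - 3) + 3/2·(t - 3)² - 21/4·(t - 3)³.
With (t - 3) = 1/4: g(13/4) = 755/256.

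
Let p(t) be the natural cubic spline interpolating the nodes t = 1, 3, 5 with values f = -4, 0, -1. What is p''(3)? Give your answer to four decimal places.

-1.8750

Write σ_i for p''(x_i). With h_i = 2, 2 and divided differences Δ_i = 2, -1/2, the continuity of p' gives the tridiagonal system
  2·σ_0 + 8·σ_1 + 2·σ_2 = 6(Δ_1 - Δ_0) = -15
Natural end conditions: σ_0 = σ_2 = 0.
Hence σ_0 = 0, σ_1 = -15/8, σ_2 = 0.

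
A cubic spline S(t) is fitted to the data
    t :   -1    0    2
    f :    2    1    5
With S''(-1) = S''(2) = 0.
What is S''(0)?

3

Put σ_i = S'' at the i-th knot. Here h = (1, 2) and Δ = (-1, 2), so the interior equations h_(i-1)·σ_(i-1) + 2(h_(i-1)+h_i)·σ_i + h_i·σ_(i+1) = 6(Δ_i − Δ_(i-1)) read
  1·σ_0 + 6·σ_1 + 2·σ_2 = 6(Δ_1 - Δ_0) = 18
Natural end conditions: σ_0 = σ_2 = 0.
Hence σ_0 = 0, σ_1 = 3, σ_2 = 0.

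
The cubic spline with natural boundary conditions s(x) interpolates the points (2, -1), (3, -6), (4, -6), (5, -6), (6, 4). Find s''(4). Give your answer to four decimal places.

Let M_i = s''(x_i). Step sizes h_i = 1, 1, 1, 1; slopes of the chords Δ_i = (y_(i+1) - y_i)/h_i = -5, 0, 0, 10.
  1·M_0 + 4·M_1 + 1·M_2 = 6(Δ_1 - Δ_0) = 30
  1·M_1 + 4·M_2 + 1·M_3 = 6(Δ_2 - Δ_1) = 0
  1·M_2 + 4·M_3 + 1·M_4 = 6(Δ_3 - Δ_2) = 60
Natural end conditions: M_0 = M_4 = 0.
Solving: M_0 = 0, M_1 = 255/28, M_2 = -45/7, M_3 = 465/28, M_4 = 0.

-6.4286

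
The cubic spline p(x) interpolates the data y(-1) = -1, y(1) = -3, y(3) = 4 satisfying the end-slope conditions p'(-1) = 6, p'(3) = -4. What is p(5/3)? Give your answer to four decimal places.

Put M_i = p'' at the i-th knot. Here h = (2, 2) and Δ = (-1, 7/2), so the interior equations h_(i-1)·M_(i-1) + 2(h_(i-1)+h_i)·M_i + h_i·M_(i+1) = 6(Δ_i − Δ_(i-1)) read
  2·M_0 + 8·M_1 + 2·M_2 = 6(Δ_1 - Δ_0) = 27
Clamped end conditions give two more equations: 2h_0·M_0 + h_0·M_1 = 6(Δ_0 - p'(-1)) = -42 and h_1·M_1 + 2h_1·M_2 = 6(p'(3) - Δ_1) = -45.
Solving: M_0 = -131/8, M_1 = 47/4, M_2 = -137/8.
On [1, 3], p(x) = -3 + 11/8·(x - 1) + 47/8·(x - 1)² - 77/32·(x - 1)³.
With (x - 1) = 2/3: p(5/3) = -5/27.

-0.1852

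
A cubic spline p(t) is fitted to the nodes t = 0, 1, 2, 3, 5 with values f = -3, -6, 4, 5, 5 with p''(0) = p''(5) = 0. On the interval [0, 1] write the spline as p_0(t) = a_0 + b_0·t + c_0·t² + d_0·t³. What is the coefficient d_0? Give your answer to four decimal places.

4.0930

With σ_i denoting the second derivative at x_i, h_i = 1, 1, 1, 2, and Δ_i = (y_(i+1) − y_i)/h_i = -3, 10, 1, 0:
  1·σ_0 + 4·σ_1 + 1·σ_2 = 6(Δ_1 - Δ_0) = 78
  1·σ_1 + 4·σ_2 + 1·σ_3 = 6(Δ_2 - Δ_1) = -54
  1·σ_2 + 6·σ_3 + 2·σ_4 = 6(Δ_3 - Δ_2) = -6
Natural end conditions: σ_0 = σ_4 = 0.
Hence σ_0 = 0, σ_1 = 1056/43, σ_2 = -870/43, σ_3 = 102/43, σ_4 = 0.
On [0, 1], with p_0(t) = a_0 + b_0·t + c_0·t² + d_0·t³: c_0 = σ_0/2 = 0, d_0 = (σ_1 - σ_0)/(6h_0) = 176/43, b_0 = Δ_0 - h_0(2σ_0 + σ_1)/6 = -305/43.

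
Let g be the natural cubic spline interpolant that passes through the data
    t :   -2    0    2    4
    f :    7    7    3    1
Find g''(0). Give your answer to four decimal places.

-1.8000

With M_i denoting the second derivative at x_i, h_i = 2, 2, 2, and Δ_i = (y_(i+1) − y_i)/h_i = 0, -2, -1:
  2·M_0 + 8·M_1 + 2·M_2 = 6(Δ_1 - Δ_0) = -12
  2·M_1 + 8·M_2 + 2·M_3 = 6(Δ_2 - Δ_1) = 6
Natural end conditions: M_0 = M_3 = 0.
Solving the tridiagonal system: M_0 = 0, M_1 = -9/5, M_2 = 6/5, M_3 = 0.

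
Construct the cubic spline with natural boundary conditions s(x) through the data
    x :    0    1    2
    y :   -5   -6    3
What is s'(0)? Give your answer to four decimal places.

With M_i denoting the second derivative at x_i, h_i = 1, 1, and Δ_i = (y_(i+1) − y_i)/h_i = -1, 9:
  1·M_0 + 4·M_1 + 1·M_2 = 6(Δ_1 - Δ_0) = 60
Natural end conditions: M_0 = M_2 = 0.
Hence M_0 = 0, M_1 = 15, M_2 = 0.
On [0, 1], s'(x) = b_0 + 2c_0·x + 3d_0·x² with b_0 = Δ_0 - h_0(2M_0 + M_1)/6 = -7/2, c_0 = M_0/2 = 0, d_0 = (M_1 - M_0)/(6h_0) = 5/2. So s'(0) = -7/2.

-3.5000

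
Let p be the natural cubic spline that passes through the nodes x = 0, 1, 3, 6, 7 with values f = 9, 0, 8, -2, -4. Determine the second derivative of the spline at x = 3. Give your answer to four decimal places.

Put M_i = p'' at the i-th knot. Here h = (1, 2, 3, 1) and Δ = (-9, 4, -10/3, -2), so the interior equations h_(i-1)·M_(i-1) + 2(h_(i-1)+h_i)·M_i + h_i·M_(i+1) = 6(Δ_i − Δ_(i-1)) read
  1·M_0 + 6·M_1 + 2·M_2 = 6(Δ_1 - Δ_0) = 78
  2·M_1 + 10·M_2 + 3·M_3 = 6(Δ_2 - Δ_1) = -44
  3·M_2 + 8·M_3 + 1·M_4 = 6(Δ_3 - Δ_2) = 8
Natural end conditions: M_0 = M_4 = 0.
Hence M_0 = 0, M_1 = 3145/197, M_2 = -1752/197, M_3 = 854/197, M_4 = 0.

-8.8934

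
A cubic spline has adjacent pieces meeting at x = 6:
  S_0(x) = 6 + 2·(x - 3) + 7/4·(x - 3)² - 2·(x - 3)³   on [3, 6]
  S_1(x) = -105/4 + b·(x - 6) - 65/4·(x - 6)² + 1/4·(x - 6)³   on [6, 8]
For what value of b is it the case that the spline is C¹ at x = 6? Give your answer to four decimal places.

-41.5000

S_0'(x) = 2 + 7/2·(x - 3) - 6·(x - 3)², so S_0'(6) = -83/2. On the right, S_1'(6) = b, so b = -83/2.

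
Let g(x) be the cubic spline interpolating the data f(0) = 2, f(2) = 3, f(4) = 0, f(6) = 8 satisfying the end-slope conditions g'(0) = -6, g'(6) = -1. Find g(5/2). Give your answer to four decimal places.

2.4031

With σ_i denoting the second derivative at x_i, h_i = 2, 2, 2, and Δ_i = (y_(i+1) − y_i)/h_i = 1/2, -3/2, 4:
  2·σ_0 + 8·σ_1 + 2·σ_2 = 6(Δ_1 - Δ_0) = -12
  2·σ_1 + 8·σ_2 + 2·σ_3 = 6(Δ_2 - Δ_1) = 33
Clamped end conditions give two more equations: 2h_0·σ_0 + h_0·σ_1 = 6(Δ_0 - g'(0)) = 39 and h_2·σ_2 + 2h_2·σ_3 = 6(g'(6) - Δ_2) = -30.
Forward elimination and back-substitution give σ_0 = 199/15, σ_1 = -211/30, σ_2 = 133/15, σ_3 = -179/15.
On [2, 4], g(x) = 3 + 7/30·(x - 2) - 211/60·(x - 2)² + 53/40·(x - 2)³.
With (x - 2) = 1/2: g(5/2) = 769/320.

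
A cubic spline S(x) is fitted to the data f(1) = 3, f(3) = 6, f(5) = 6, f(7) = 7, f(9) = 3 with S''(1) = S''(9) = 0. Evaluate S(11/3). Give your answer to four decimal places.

With M_i denoting the second derivative at x_i, h_i = 2, 2, 2, 2, and Δ_i = (y_(i+1) − y_i)/h_i = 3/2, 0, 1/2, -2:
  2·M_0 + 8·M_1 + 2·M_2 = 6(Δ_1 - Δ_0) = -9
  2·M_1 + 8·M_2 + 2·M_3 = 6(Δ_2 - Δ_1) = 3
  2·M_2 + 8·M_3 + 2·M_4 = 6(Δ_3 - Δ_2) = -15
Natural end conditions: M_0 = M_4 = 0.
Forward elimination and back-substitution give M_0 = 0, M_1 = -81/56, M_2 = 9/7, M_3 = -123/56, M_4 = 0.
On [3, 5], S(x) = 6 + 15/28·(x - 3) - 81/112·(x - 3)² + 51/224·(x - 3)³.
With (x - 3) = 2/3: S(11/3) = 769/126.

6.1032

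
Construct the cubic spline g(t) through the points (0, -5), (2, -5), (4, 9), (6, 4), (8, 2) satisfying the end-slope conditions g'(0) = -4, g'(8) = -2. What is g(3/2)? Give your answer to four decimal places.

Put M_i = g'' at the i-th knot. Here h = (2, 2, 2, 2) and Δ = (0, 7, -5/2, -1), so the interior equations h_(i-1)·M_(i-1) + 2(h_(i-1)+h_i)·M_i + h_i·M_(i+1) = 6(Δ_i − Δ_(i-1)) read
  2·M_0 + 8·M_1 + 2·M_2 = 6(Δ_1 - Δ_0) = 42
  2·M_1 + 8·M_2 + 2·M_3 = 6(Δ_2 - Δ_1) = -57
  2·M_2 + 8·M_3 + 2·M_4 = 6(Δ_3 - Δ_2) = 9
Clamped end conditions give two more equations: 2h_0·M_0 + h_0·M_1 = 6(Δ_0 - g'(0)) = 24 and h_3·M_3 + 2h_3·M_4 = 6(g'(8) - Δ_3) = -6.
Forward elimination and back-substitution give M_0 = 271/112, M_1 = 401/56, M_2 = -161/16, M_3 = 257/56, M_4 = -425/112.
On [0, 2], g(t) = -5 - 4·t + 271/224·t² + 177/448·t³.
With t = 3/2: g(3/2) = -24889/3584.

-6.9445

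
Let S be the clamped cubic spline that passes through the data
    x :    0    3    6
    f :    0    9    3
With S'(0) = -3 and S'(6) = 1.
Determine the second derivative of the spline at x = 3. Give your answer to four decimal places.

With M_i denoting the second derivative at x_i, h_i = 3, 3, and Δ_i = (y_(i+1) − y_i)/h_i = 3, -2:
  3·M_0 + 12·M_1 + 3·M_2 = 6(Δ_1 - Δ_0) = -30
Clamped end conditions give two more equations: 2h_0·M_0 + h_0·M_1 = 6(Δ_0 - S'(0)) = 36 and h_1·M_1 + 2h_1·M_2 = 6(S'(6) - Δ_1) = 18.
Solving the tridiagonal system: M_0 = 55/6, M_1 = -19/3, M_2 = 37/6.

-6.3333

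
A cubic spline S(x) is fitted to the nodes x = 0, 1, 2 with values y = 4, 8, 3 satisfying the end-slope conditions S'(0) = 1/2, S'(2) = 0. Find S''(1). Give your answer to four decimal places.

Put M_i = S'' at the i-th knot. Here h = (1, 1) and Δ = (4, -5), so the interior equations h_(i-1)·M_(i-1) + 2(h_(i-1)+h_i)·M_i + h_i·M_(i+1) = 6(Δ_i − Δ_(i-1)) read
  1·M_0 + 4·M_1 + 1·M_2 = 6(Δ_1 - Δ_0) = -54
Clamped end conditions give two more equations: 2h_0·M_0 + h_0·M_1 = 6(Δ_0 - S'(0)) = 21 and h_1·M_1 + 2h_1·M_2 = 6(S'(2) - Δ_1) = 30.
Hence M_0 = 95/4, M_1 = -53/2, M_2 = 113/4.

-26.5000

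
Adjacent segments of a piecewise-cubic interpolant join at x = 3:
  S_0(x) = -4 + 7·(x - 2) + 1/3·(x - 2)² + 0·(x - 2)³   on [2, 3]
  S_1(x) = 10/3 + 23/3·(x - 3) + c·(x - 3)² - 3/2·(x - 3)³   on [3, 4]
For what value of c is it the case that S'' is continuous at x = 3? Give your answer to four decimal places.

0.3333

S_0''(x) = 2/3 + 0·(x - 2), so S_0''(3) = 2/3. On the right, S_1''(3) = 2c, so c = 1/3.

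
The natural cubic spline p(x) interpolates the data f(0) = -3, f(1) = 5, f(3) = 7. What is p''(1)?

-7

Put M_i = p'' at the i-th knot. Here h = (1, 2) and Δ = (8, 1), so the interior equations h_(i-1)·M_(i-1) + 2(h_(i-1)+h_i)·M_i + h_i·M_(i+1) = 6(Δ_i − Δ_(i-1)) read
  1·M_0 + 6·M_1 + 2·M_2 = 6(Δ_1 - Δ_0) = -42
Natural end conditions: M_0 = M_2 = 0.
Solving the tridiagonal system: M_0 = 0, M_1 = -7, M_2 = 0.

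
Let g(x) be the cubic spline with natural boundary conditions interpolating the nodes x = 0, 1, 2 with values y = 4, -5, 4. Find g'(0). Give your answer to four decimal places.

-13.5000

Write M_i for g''(x_i). With h_i = 1, 1 and divided differences Δ_i = -9, 9, the continuity of g' gives the tridiagonal system
  1·M_0 + 4·M_1 + 1·M_2 = 6(Δ_1 - Δ_0) = 108
Natural end conditions: M_0 = M_2 = 0.
Forward elimination and back-substitution give M_0 = 0, M_1 = 27, M_2 = 0.
On [0, 1], g'(x) = b_0 + 2c_0·x + 3d_0·x² with b_0 = Δ_0 - h_0(2M_0 + M_1)/6 = -27/2, c_0 = M_0/2 = 0, d_0 = (M_1 - M_0)/(6h_0) = 9/2. So g'(0) = -27/2.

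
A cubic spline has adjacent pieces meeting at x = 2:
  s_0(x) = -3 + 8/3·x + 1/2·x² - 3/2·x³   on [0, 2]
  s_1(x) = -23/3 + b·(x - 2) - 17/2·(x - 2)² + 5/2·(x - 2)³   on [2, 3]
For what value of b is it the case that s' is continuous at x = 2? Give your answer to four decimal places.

s_0'(x) = 8/3 + 1·x - 9/2·x², so s_0'(2) = -40/3. On the right, s_1'(2) = b, so b = -40/3.

-13.3333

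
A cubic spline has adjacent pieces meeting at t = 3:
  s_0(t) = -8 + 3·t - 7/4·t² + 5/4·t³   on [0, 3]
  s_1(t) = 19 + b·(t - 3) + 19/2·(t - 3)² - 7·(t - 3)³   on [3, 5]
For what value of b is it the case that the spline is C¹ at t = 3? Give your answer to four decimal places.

s_0'(t) = 3 - 7/2·t + 15/4·t², so s_0'(3) = 105/4. On the right, s_1'(3) = b, so b = 105/4.

26.2500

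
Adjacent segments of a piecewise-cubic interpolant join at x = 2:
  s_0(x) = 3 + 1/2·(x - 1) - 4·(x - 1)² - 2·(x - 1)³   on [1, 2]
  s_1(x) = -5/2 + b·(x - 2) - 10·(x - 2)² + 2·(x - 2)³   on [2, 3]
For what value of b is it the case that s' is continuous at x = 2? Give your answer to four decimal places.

-13.5000

s_0'(x) = 1/2 - 8·(x - 1) - 6·(x - 1)², so s_0'(2) = -27/2. On the right, s_1'(2) = b, so b = -27/2.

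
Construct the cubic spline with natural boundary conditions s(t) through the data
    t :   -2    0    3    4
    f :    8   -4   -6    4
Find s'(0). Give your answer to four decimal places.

Let M_i = s''(x_i). Step sizes h_i = 2, 3, 1; slopes of the chords Δ_i = (y_(i+1) - y_i)/h_i = -6, -2/3, 10.
  2·M_0 + 10·M_1 + 3·M_2 = 6(Δ_1 - Δ_0) = 32
  3·M_1 + 8·M_2 + 1·M_3 = 6(Δ_2 - Δ_1) = 64
Natural end conditions: M_0 = M_3 = 0.
Hence M_0 = 0, M_1 = 64/71, M_2 = 544/71, M_3 = 0.
On [0, 3], s'(t) = b_1 + 2c_1·t + 3d_1·t² with b_1 = Δ_1 - h_1(2M_1 + M_2)/6 = -1150/213, c_1 = M_1/2 = 32/71, d_1 = (M_2 - M_1)/(6h_1) = 80/213. So s'(0) = -1150/213.

-5.3991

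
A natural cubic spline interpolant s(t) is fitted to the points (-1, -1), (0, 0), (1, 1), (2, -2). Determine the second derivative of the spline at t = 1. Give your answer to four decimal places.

-6.4000

Write M_i for s''(x_i). With h_i = 1, 1, 1 and divided differences Δ_i = 1, 1, -3, the continuity of s' gives the tridiagonal system
  1·M_0 + 4·M_1 + 1·M_2 = 6(Δ_1 - Δ_0) = 0
  1·M_1 + 4·M_2 + 1·M_3 = 6(Δ_2 - Δ_1) = -24
Natural end conditions: M_0 = M_3 = 0.
Solving: M_0 = 0, M_1 = 8/5, M_2 = -32/5, M_3 = 0.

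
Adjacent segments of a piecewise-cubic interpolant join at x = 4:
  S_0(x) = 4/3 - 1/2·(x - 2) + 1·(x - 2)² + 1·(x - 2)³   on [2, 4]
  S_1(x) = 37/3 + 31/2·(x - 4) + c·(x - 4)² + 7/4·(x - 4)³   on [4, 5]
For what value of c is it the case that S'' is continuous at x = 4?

S_0''(x) = 2 + 6·(x - 2), so S_0''(4) = 14. On the right, S_1''(4) = 2c, so c = 7.

7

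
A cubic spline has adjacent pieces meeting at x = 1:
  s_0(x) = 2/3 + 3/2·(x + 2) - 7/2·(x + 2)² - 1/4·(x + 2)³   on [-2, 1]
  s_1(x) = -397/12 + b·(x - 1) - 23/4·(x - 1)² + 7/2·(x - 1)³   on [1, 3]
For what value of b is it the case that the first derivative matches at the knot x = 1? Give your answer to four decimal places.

-26.2500

s_0'(x) = 3/2 - 7·(x + 2) - 3/4·(x + 2)², so s_0'(1) = -105/4. On the right, s_1'(1) = b, so b = -105/4.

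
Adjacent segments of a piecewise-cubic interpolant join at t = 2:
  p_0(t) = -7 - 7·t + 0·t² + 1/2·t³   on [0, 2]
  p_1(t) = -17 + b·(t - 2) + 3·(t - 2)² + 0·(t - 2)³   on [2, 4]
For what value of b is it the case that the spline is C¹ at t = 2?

-1

p_0'(t) = -7 + 0·t + 3/2·t², so p_0'(2) = -1. On the right, p_1'(2) = b, so b = -1.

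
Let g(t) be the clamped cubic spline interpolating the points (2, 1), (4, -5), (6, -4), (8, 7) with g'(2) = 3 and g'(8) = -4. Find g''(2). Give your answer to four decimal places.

-10.7333

Put σ_i = g'' at the i-th knot. Here h = (2, 2, 2) and Δ = (-3, 1/2, 11/2), so the interior equations h_(i-1)·σ_(i-1) + 2(h_(i-1)+h_i)·σ_i + h_i·σ_(i+1) = 6(Δ_i − Δ_(i-1)) read
  2·σ_0 + 8·σ_1 + 2·σ_2 = 6(Δ_1 - Δ_0) = 21
  2·σ_1 + 8·σ_2 + 2·σ_3 = 6(Δ_2 - Δ_1) = 30
Clamped end conditions give two more equations: 2h_0·σ_0 + h_0·σ_1 = 6(Δ_0 - g'(2)) = -36 and h_2·σ_2 + 2h_2·σ_3 = 6(g'(8) - Δ_2) = -57.
Solving: σ_0 = -161/15, σ_1 = 52/15, σ_2 = 221/30, σ_3 = -269/15.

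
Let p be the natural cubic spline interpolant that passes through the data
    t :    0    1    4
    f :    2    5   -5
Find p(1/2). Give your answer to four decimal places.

3.7969

With M_i denoting the second derivative at x_i, h_i = 1, 3, and Δ_i = (y_(i+1) − y_i)/h_i = 3, -10/3:
  1·M_0 + 8·M_1 + 3·M_2 = 6(Δ_1 - Δ_0) = -38
Natural end conditions: M_0 = M_2 = 0.
Forward elimination and back-substitution give M_0 = 0, M_1 = -19/4, M_2 = 0.
On [0, 1], p(t) = 2 + 91/24·t + 0·t² - 19/24·t³.
With t = 1/2: p(1/2) = 243/64.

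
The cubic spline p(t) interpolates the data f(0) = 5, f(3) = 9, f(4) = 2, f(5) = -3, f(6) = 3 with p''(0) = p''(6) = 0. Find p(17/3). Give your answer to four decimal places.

0.1911

Write M_i for p''(x_i). With h_i = 3, 1, 1, 1 and divided differences Δ_i = 4/3, -7, -5, 6, the continuity of p' gives the tridiagonal system
  3·M_0 + 8·M_1 + 1·M_2 = 6(Δ_1 - Δ_0) = -50
  1·M_1 + 4·M_2 + 1·M_3 = 6(Δ_2 - Δ_1) = 12
  1·M_2 + 4·M_3 + 1·M_4 = 6(Δ_3 - Δ_2) = 66
Natural end conditions: M_0 = M_4 = 0.
Forward elimination and back-substitution give M_0 = 0, M_1 = -183/29, M_2 = 14/29, M_3 = 475/29, M_4 = 0.
On [5, 6], p(t) = -3 + 47/87·(t - 5) + 475/58·(t - 5)² - 475/174·(t - 5)³.
With (t - 5) = 2/3: p(17/3) = 449/2349.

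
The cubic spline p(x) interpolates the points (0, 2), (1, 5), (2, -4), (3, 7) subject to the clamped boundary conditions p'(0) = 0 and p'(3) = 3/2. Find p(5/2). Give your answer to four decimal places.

1.6125

Write σ_i for p''(x_i). With h_i = 1, 1, 1 and divided differences Δ_i = 3, -9, 11, the continuity of p' gives the tridiagonal system
  1·σ_0 + 4·σ_1 + 1·σ_2 = 6(Δ_1 - Δ_0) = -72
  1·σ_1 + 4·σ_2 + 1·σ_3 = 6(Δ_2 - Δ_1) = 120
Clamped end conditions give two more equations: 2h_0·σ_0 + h_0·σ_1 = 6(Δ_0 - p'(0)) = 18 and h_2·σ_2 + 2h_2·σ_3 = 6(p'(3) - Δ_2) = -57.
Hence σ_0 = 141/5, σ_1 = -192/5, σ_2 = 267/5, σ_3 = -276/5.
On [2, 3], p(x) = -4 + 12/5·(x - 2) + 267/10·(x - 2)² - 181/10·(x - 2)³.
With (x - 2) = 1/2: p(5/2) = 129/80.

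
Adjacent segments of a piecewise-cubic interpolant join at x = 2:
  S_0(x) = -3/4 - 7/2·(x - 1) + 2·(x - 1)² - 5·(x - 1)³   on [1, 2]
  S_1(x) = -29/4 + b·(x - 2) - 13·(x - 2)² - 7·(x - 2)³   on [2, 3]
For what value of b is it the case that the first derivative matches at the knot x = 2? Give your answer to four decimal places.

-14.5000

S_0'(x) = -7/2 + 4·(x - 1) - 15·(x - 1)², so S_0'(2) = -29/2. On the right, S_1'(2) = b, so b = -29/2.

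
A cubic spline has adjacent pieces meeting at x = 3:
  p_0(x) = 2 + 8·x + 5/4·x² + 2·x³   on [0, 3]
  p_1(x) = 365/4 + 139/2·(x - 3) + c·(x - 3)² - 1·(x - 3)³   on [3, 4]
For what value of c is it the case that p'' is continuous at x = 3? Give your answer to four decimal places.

19.2500

p_0''(x) = 5/2 + 12·x, so p_0''(3) = 77/2. On the right, p_1''(3) = 2c, so c = 77/4.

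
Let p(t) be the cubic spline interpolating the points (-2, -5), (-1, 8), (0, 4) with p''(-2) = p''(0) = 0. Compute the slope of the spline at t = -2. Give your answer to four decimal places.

17.2500

Put σ_i = p'' at the i-th knot. Here h = (1, 1) and Δ = (13, -4), so the interior equations h_(i-1)·σ_(i-1) + 2(h_(i-1)+h_i)·σ_i + h_i·σ_(i+1) = 6(Δ_i − Δ_(i-1)) read
  1·σ_0 + 4·σ_1 + 1·σ_2 = 6(Δ_1 - Δ_0) = -102
Natural end conditions: σ_0 = σ_2 = 0.
Hence σ_0 = 0, σ_1 = -51/2, σ_2 = 0.
On [-2, -1], p'(t) = b_0 + 2c_0·(t + 2) + 3d_0·(t + 2)² with b_0 = Δ_0 - h_0(2σ_0 + σ_1)/6 = 69/4, c_0 = σ_0/2 = 0, d_0 = (σ_1 - σ_0)/(6h_0) = -17/4. So p'(-2) = 69/4.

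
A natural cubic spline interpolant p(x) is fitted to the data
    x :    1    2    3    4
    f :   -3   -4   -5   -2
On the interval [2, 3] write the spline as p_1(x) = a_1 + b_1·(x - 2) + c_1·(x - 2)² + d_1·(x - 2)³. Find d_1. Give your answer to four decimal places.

1.3333

Write σ_i for p''(x_i). With h_i = 1, 1, 1 and divided differences Δ_i = -1, -1, 3, the continuity of p' gives the tridiagonal system
  1·σ_0 + 4·σ_1 + 1·σ_2 = 6(Δ_1 - Δ_0) = 0
  1·σ_1 + 4·σ_2 + 1·σ_3 = 6(Δ_2 - Δ_1) = 24
Natural end conditions: σ_0 = σ_3 = 0.
Solving: σ_0 = 0, σ_1 = -8/5, σ_2 = 32/5, σ_3 = 0.
On [2, 3], with p_1(x) = a_1 + b_1·(x - 2) + c_1·(x - 2)² + d_1·(x - 2)³: c_1 = σ_1/2 = -4/5, d_1 = (σ_2 - σ_1)/(6h_1) = 4/3, b_1 = Δ_1 - h_1(2σ_1 + σ_2)/6 = -23/15.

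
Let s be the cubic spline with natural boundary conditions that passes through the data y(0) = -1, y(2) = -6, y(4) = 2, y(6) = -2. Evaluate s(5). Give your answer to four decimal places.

1.5250

Put σ_i = s'' at the i-th knot. Here h = (2, 2, 2) and Δ = (-5/2, 4, -2), so the interior equations h_(i-1)·σ_(i-1) + 2(h_(i-1)+h_i)·σ_i + h_i·σ_(i+1) = 6(Δ_i − Δ_(i-1)) read
  2·σ_0 + 8·σ_1 + 2·σ_2 = 6(Δ_1 - Δ_0) = 39
  2·σ_1 + 8·σ_2 + 2·σ_3 = 6(Δ_2 - Δ_1) = -36
Natural end conditions: σ_0 = σ_3 = 0.
Hence σ_0 = 0, σ_1 = 32/5, σ_2 = -61/10, σ_3 = 0.
On [4, 6], s(x) = 2 + 31/15·(x - 4) - 61/20·(x - 4)² + 61/120·(x - 4)³.
With (x - 4) = 1: s(5) = 61/40.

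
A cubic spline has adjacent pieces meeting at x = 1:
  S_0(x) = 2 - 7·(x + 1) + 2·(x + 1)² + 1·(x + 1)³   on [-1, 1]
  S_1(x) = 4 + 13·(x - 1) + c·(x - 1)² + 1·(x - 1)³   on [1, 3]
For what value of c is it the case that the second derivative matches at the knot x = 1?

S_0''(x) = 4 + 6·(x + 1), so S_0''(1) = 16. On the right, S_1''(1) = 2c, so c = 8.

8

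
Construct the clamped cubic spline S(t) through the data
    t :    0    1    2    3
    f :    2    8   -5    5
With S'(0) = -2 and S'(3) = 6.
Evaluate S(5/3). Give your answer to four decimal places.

Let σ_i = S''(x_i). Step sizes h_i = 1, 1, 1; slopes of the chords Δ_i = (y_(i+1) - y_i)/h_i = 6, -13, 10.
  1·σ_0 + 4·σ_1 + 1·σ_2 = 6(Δ_1 - Δ_0) = -114
  1·σ_1 + 4·σ_2 + 1·σ_3 = 6(Δ_2 - Δ_1) = 138
Clamped end conditions give two more equations: 2h_0·σ_0 + h_0·σ_1 = 6(Δ_0 - S'(0)) = 48 and h_2·σ_2 + 2h_2·σ_3 = 6(S'(3) - Δ_2) = -24.
Forward elimination and back-substitution give σ_0 = 782/15, σ_1 = -844/15, σ_2 = 884/15, σ_3 = -622/15.
On [1, 2], S(t) = 8 - 61/15·(t - 1) - 422/15·(t - 1)² + 96/5·(t - 1)³.
With (t - 1) = 2/3: S(5/3) = -206/135.

-1.5259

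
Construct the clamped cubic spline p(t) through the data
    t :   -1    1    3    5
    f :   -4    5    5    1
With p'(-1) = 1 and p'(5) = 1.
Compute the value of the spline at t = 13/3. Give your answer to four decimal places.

Let M_i = p''(x_i). Step sizes h_i = 2, 2, 2; slopes of the chords Δ_i = (y_(i+1) - y_i)/h_i = 9/2, 0, -2.
  2·M_0 + 8·M_1 + 2·M_2 = 6(Δ_1 - Δ_0) = -27
  2·M_1 + 8·M_2 + 2·M_3 = 6(Δ_2 - Δ_1) = -12
Clamped end conditions give two more equations: 2h_0·M_0 + h_0·M_1 = 6(Δ_0 - p'(-1)) = 21 and h_2·M_2 + 2h_2·M_3 = 6(p'(5) - Δ_2) = 18.
Solving the tridiagonal system: M_0 = 77/10, M_1 = -49/10, M_2 = -8/5, M_3 = 53/10.
On [3, 5], p(t) = 5 - 27/10·(t - 3) - 4/5·(t - 3)² + 23/40·(t - 3)³.
With (t - 3) = 4/3: p(13/3) = 181/135.

1.3407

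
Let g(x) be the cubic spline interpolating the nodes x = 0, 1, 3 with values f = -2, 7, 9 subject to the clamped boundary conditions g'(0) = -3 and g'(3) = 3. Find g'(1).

10

Put M_i = g'' at the i-th knot. Here h = (1, 2) and Δ = (9, 1), so the interior equations h_(i-1)·M_(i-1) + 2(h_(i-1)+h_i)·M_i + h_i·M_(i+1) = 6(Δ_i − Δ_(i-1)) read
  1·M_0 + 6·M_1 + 2·M_2 = 6(Δ_1 - Δ_0) = -48
Clamped end conditions give two more equations: 2h_0·M_0 + h_0·M_1 = 6(Δ_0 - g'(0)) = 72 and h_1·M_1 + 2h_1·M_2 = 6(g'(3) - Δ_1) = 12.
Hence M_0 = 46, M_1 = -20, M_2 = 13.
On [1, 3], g'(x) = b_1 + 2c_1·(x - 1) + 3d_1·(x - 1)² with b_1 = Δ_1 - h_1(2M_1 + M_2)/6 = 10, c_1 = M_1/2 = -10, d_1 = (M_2 - M_1)/(6h_1) = 11/4. So g'(1) = 10.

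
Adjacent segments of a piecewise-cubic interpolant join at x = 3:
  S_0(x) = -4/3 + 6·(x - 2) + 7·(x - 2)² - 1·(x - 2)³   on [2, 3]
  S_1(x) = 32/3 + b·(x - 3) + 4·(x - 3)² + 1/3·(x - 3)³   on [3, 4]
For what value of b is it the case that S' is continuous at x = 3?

S_0'(x) = 6 + 14·(x - 2) - 3·(x - 2)², so S_0'(3) = 17. On the right, S_1'(3) = b, so b = 17.

17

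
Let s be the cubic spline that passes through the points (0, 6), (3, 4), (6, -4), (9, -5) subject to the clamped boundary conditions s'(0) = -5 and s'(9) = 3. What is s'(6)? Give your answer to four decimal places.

-2.8667

Write σ_i for s''(x_i). With h_i = 3, 3, 3 and divided differences Δ_i = -2/3, -8/3, -1/3, the continuity of s' gives the tridiagonal system
  3·σ_0 + 12·σ_1 + 3·σ_2 = 6(Δ_1 - Δ_0) = -12
  3·σ_1 + 12·σ_2 + 3·σ_3 = 6(Δ_2 - Δ_1) = 14
Clamped end conditions give two more equations: 2h_0·σ_0 + h_0·σ_1 = 6(Δ_0 - s'(0)) = 26 and h_2·σ_2 + 2h_2·σ_3 = 6(s'(9) - Δ_2) = 20.
Forward elimination and back-substitution give σ_0 = 256/45, σ_1 = -122/45, σ_2 = 52/45, σ_3 = 124/45.
On [6, 9], s'(x) = b_2 + 2c_2·(x - 6) + 3d_2·(x - 6)² with b_2 = Δ_2 - h_2(2σ_2 + σ_3)/6 = -43/15, c_2 = σ_2/2 = 26/45, d_2 = (σ_3 - σ_2)/(6h_2) = 4/45. So s'(6) = -43/15.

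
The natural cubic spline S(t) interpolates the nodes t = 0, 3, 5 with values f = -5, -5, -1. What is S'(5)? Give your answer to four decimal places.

Put m_i = S'' at the i-th knot. Here h = (3, 2) and Δ = (0, 2), so the interior equations h_(i-1)·m_(i-1) + 2(h_(i-1)+h_i)·m_i + h_i·m_(i+1) = 6(Δ_i − Δ_(i-1)) read
  3·m_0 + 10·m_1 + 2·m_2 = 6(Δ_1 - Δ_0) = 12
Natural end conditions: m_0 = m_2 = 0.
Forward elimination and back-substitution give m_0 = 0, m_1 = 6/5, m_2 = 0.
On [3, 5], S'(t) = b_1 + 2c_1·(t - 3) + 3d_1·(t - 3)² with b_1 = Δ_1 - h_1(2m_1 + m_2)/6 = 6/5, c_1 = m_1/2 = 3/5, d_1 = (m_2 - m_1)/(6h_1) = -1/10. So S'(5) = 12/5.

2.4000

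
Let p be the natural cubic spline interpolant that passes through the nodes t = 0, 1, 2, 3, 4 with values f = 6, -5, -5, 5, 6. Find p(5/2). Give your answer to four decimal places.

Put m_i = p'' at the i-th knot. Here h = (1, 1, 1, 1) and Δ = (-11, 0, 10, 1), so the interior equations h_(i-1)·m_(i-1) + 2(h_(i-1)+h_i)·m_i + h_i·m_(i+1) = 6(Δ_i − Δ_(i-1)) read
  1·m_0 + 4·m_1 + 1·m_2 = 6(Δ_1 - Δ_0) = 66
  1·m_1 + 4·m_2 + 1·m_3 = 6(Δ_2 - Δ_1) = 60
  1·m_2 + 4·m_3 + 1·m_4 = 6(Δ_3 - Δ_2) = -54
Natural end conditions: m_0 = m_4 = 0.
Solving: m_0 = 0, m_1 = 87/7, m_2 = 114/7, m_3 = -123/7, m_4 = 0.
On [2, 3], p(t) = -5 + 15/2·(t - 2) + 57/7·(t - 2)² - 79/14·(t - 2)³.
With (t - 2) = 1/2: p(5/2) = 9/112.

0.0804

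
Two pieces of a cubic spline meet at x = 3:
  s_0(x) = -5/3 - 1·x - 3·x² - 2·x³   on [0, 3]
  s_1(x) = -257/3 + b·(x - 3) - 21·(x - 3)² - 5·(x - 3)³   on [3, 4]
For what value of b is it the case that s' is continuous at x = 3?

s_0'(x) = -1 - 6·x - 6·x², so s_0'(3) = -73. On the right, s_1'(3) = b, so b = -73.

-73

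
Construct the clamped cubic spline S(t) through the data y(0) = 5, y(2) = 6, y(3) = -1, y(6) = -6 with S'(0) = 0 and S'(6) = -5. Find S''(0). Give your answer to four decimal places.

Write m_i for S''(x_i). With h_i = 2, 1, 3 and divided differences Δ_i = 1/2, -7, -5/3, the continuity of S' gives the tridiagonal system
  2·m_0 + 6·m_1 + 1·m_2 = 6(Δ_1 - Δ_0) = -45
  1·m_1 + 8·m_2 + 3·m_3 = 6(Δ_2 - Δ_1) = 32
Clamped end conditions give two more equations: 2h_0·m_0 + h_0·m_1 = 6(Δ_0 - S'(0)) = 3 and h_2·m_2 + 2h_2·m_3 = 6(S'(6) - Δ_2) = -20.
Hence m_0 = 87/14, m_1 = -153/14, m_2 = 57/7, m_3 = -311/42.

6.2143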